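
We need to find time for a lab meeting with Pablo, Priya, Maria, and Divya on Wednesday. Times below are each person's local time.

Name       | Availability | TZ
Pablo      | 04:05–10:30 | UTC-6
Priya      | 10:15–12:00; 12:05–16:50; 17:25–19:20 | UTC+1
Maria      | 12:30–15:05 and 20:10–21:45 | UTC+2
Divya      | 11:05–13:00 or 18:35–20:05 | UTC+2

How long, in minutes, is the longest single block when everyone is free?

Pablo in UTC: 10:05-16:30 (add 6h to convert from UTC-6).
Priya in UTC: 09:15-11:00, 11:05-15:50, 16:25-18:20 (subtract 1h to convert from UTC+1).
Maria in UTC: 10:30-13:05, 18:10-19:45 (subtract 2h to convert from UTC+2).
Divya in UTC: 09:05-11:00, 16:35-18:05 (subtract 2h to convert from UTC+2).
Pablo ∩ Priya: 10:05-11:00, 11:05-15:50, 16:25-16:30.
Pablo ∩ Priya ∩ Maria: 10:30-11:00, 11:05-13:05.
Pablo ∩ Priya ∩ Maria ∩ Divya: 10:30-11:00.
The longest is 10:30-11:00 at 30 minutes.

30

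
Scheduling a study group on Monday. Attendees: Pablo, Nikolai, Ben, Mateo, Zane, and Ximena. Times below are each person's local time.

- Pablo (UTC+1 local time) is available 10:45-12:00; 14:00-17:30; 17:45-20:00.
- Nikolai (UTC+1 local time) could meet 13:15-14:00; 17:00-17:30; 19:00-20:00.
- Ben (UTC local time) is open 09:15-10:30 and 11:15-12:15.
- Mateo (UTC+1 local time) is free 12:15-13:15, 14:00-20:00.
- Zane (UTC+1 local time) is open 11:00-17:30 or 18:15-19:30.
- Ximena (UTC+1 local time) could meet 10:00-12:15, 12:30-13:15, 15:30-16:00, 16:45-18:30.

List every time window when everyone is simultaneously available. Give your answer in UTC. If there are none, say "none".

none

Pablo in UTC: 09:45-11:00, 13:00-16:30, 16:45-19:00 (subtract 1h to convert from UTC+1).
Nikolai in UTC: 12:15-13:00, 16:00-16:30, 18:00-19:00 (subtract 1h to convert from UTC+1).
Ben in UTC: 09:15-10:30, 11:15-12:15.
Mateo in UTC: 11:15-12:15, 13:00-19:00 (subtract 1h to convert from UTC+1).
Zane in UTC: 10:00-16:30, 17:15-18:30 (subtract 1h to convert from UTC+1).
Ximena in UTC: 09:00-11:15, 11:30-12:15, 14:30-15:00, 15:45-17:30 (subtract 1h to convert from UTC+1).
Pablo ∩ Nikolai: 16:00-16:30, 18:00-19:00.
Pablo ∩ Nikolai ∩ Ben: ∅.
Pablo ∩ Nikolai ∩ Ben ∩ Mateo: ∅.
Pablo ∩ Nikolai ∩ Ben ∩ Mateo ∩ Zane: ∅.
Pablo ∩ Nikolai ∩ Ben ∩ Mateo ∩ Zane ∩ Ximena: ∅.
There is no time when everyone is free.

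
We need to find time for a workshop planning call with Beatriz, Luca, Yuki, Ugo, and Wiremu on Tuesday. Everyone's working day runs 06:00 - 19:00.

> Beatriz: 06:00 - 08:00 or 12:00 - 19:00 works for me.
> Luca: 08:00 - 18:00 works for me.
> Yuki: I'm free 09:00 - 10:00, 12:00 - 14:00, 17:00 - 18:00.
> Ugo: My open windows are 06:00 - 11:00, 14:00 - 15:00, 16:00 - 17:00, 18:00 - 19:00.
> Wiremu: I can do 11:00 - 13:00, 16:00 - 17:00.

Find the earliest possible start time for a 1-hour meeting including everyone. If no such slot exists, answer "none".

Beatriz ∩ Luca: 12:00-18:00.
Beatriz ∩ Luca ∩ Yuki: 12:00-14:00, 17:00-18:00.
Beatriz ∩ Luca ∩ Yuki ∩ Ugo: ∅.
Beatriz ∩ Luca ∩ Yuki ∩ Ugo ∩ Wiremu: ∅.
There is no time when everyone is free.
No common window is at least 60 minutes long.

none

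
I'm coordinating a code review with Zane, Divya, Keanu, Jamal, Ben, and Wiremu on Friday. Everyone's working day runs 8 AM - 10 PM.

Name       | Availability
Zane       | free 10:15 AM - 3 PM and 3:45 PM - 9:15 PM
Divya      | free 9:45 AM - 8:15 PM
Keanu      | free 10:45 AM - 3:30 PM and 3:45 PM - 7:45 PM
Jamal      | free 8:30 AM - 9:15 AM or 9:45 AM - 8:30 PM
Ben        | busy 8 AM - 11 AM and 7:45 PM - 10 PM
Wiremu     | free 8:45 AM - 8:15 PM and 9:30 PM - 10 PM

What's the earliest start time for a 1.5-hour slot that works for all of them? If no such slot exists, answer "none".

Zane free: 10:15-15:00, 15:45-21:15.
Divya free: 09:45-20:15.
Keanu free: 10:45-15:30, 15:45-19:45.
Jamal free: 08:30-09:15, 09:45-20:30.
Ben free: 11:00-19:45 (invert busy blocks within the working day).
Wiremu free: 08:45-20:15, 21:30-22:00.
Zane ∩ Divya: 10:15-15:00, 15:45-20:15.
Zane ∩ Divya ∩ Keanu: 10:45-15:00, 15:45-19:45.
Zane ∩ Divya ∩ Keanu ∩ Jamal: 10:45-15:00, 15:45-19:45.
Zane ∩ Divya ∩ Keanu ∩ Jamal ∩ Ben: 11:00-15:00, 15:45-19:45.
Zane ∩ Divya ∩ Keanu ∩ Jamal ∩ Ben ∩ Wiremu: 11:00-15:00, 15:45-19:45.
The first common window of at least 90 minutes is 11:00-15:00, so the earliest start is 11:00.

11:00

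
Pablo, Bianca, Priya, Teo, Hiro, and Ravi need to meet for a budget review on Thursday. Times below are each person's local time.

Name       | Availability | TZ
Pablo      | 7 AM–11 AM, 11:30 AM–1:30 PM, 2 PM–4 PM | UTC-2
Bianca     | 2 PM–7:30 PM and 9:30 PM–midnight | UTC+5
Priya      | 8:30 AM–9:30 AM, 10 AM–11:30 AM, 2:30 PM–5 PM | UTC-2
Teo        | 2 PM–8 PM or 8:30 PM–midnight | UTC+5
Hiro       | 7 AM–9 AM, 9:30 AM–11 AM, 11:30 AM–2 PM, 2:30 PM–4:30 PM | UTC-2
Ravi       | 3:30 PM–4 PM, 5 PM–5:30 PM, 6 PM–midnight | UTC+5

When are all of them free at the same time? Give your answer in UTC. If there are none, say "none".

Pablo in UTC: 09:00-13:00, 13:30-15:30, 16:00-18:00 (add 2h to convert from UTC-2).
Bianca in UTC: 09:00-14:30, 16:30-19:00 (subtract 5h to convert from UTC+5).
Priya in UTC: 10:30-11:30, 12:00-13:30, 16:30-19:00 (add 2h to convert from UTC-2).
Teo in UTC: 09:00-15:00, 15:30-19:00 (subtract 5h to convert from UTC+5).
Hiro in UTC: 09:00-11:00, 11:30-13:00, 13:30-16:00, 16:30-18:30 (add 2h to convert from UTC-2).
Ravi in UTC: 10:30-11:00, 12:00-12:30, 13:00-19:00 (subtract 5h to convert from UTC+5).
Pablo ∩ Bianca: 09:00-13:00, 13:30-14:30, 16:30-18:00.
Pablo ∩ Bianca ∩ Priya: 10:30-11:30, 12:00-13:00, 16:30-18:00.
Pablo ∩ Bianca ∩ Priya ∩ Teo: 10:30-11:30, 12:00-13:00, 16:30-18:00.
Pablo ∩ Bianca ∩ Priya ∩ Teo ∩ Hiro: 10:30-11:00, 12:00-13:00, 16:30-18:00.
Pablo ∩ Bianca ∩ Priya ∩ Teo ∩ Hiro ∩ Ravi: 10:30-11:00, 12:00-12:30, 16:30-18:00.

10:30-11:00, 12:00-12:30, 16:30-18:00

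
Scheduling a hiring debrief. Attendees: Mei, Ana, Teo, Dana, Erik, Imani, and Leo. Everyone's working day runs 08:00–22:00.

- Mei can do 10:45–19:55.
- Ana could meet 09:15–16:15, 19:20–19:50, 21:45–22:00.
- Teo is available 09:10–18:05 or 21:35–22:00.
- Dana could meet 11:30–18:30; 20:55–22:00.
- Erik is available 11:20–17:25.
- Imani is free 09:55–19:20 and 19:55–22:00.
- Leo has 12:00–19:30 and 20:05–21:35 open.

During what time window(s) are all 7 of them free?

Mei ∩ Ana: 10:45-16:15, 19:20-19:50.
Mei ∩ Ana ∩ Teo: 10:45-16:15.
Mei ∩ Ana ∩ Teo ∩ Dana: 11:30-16:15.
Mei ∩ Ana ∩ Teo ∩ Dana ∩ Erik: 11:30-16:15.
Mei ∩ Ana ∩ Teo ∩ Dana ∩ Erik ∩ Imani: 11:30-16:15.
Mei ∩ Ana ∩ Teo ∩ Dana ∩ Erik ∩ Imani ∩ Leo: 12:00-16:15.
Those are the intersection windows.

12:00-16:15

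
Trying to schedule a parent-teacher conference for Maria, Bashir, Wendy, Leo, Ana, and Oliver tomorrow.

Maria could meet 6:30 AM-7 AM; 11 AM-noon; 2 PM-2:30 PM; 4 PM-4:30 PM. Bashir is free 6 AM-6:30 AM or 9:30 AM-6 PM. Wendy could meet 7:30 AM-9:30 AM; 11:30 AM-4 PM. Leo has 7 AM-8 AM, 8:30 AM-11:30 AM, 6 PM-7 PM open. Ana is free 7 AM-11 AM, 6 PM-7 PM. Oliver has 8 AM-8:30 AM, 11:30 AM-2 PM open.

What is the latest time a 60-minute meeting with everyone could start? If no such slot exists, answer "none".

none

Maria ∩ Bashir: 11:00-12:00, 14:00-14:30, 16:00-16:30.
Maria ∩ Bashir ∩ Wendy: 11:30-12:00, 14:00-14:30.
Maria ∩ Bashir ∩ Wendy ∩ Leo: ∅.
Maria ∩ Bashir ∩ Wendy ∩ Leo ∩ Ana: ∅.
Maria ∩ Bashir ∩ Wendy ∩ Leo ∩ Ana ∩ Oliver: ∅.
There is no time when everyone is free.
No common window is at least 60 minutes long.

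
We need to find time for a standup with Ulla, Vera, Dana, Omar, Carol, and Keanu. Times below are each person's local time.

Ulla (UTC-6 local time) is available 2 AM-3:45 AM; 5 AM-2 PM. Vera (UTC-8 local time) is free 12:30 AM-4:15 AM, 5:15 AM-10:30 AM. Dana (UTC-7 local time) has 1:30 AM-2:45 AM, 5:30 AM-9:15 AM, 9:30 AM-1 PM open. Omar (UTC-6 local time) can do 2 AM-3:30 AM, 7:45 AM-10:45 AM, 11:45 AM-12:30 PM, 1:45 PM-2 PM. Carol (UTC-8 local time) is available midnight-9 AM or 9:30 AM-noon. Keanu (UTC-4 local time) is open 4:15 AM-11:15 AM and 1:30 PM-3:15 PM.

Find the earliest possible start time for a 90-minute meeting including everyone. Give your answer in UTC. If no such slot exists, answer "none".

13:45

Ulla in UTC: 08:00-09:45, 11:00-20:00 (add 6h to convert from UTC-6).
Vera in UTC: 08:30-12:15, 13:15-18:30 (add 8h to convert from UTC-8).
Dana in UTC: 08:30-09:45, 12:30-16:15, 16:30-20:00 (add 7h to convert from UTC-7).
Omar in UTC: 08:00-09:30, 13:45-16:45, 17:45-18:30, 19:45-20:00 (add 6h to convert from UTC-6).
Carol in UTC: 08:00-17:00, 17:30-20:00 (add 8h to convert from UTC-8).
Keanu in UTC: 08:15-15:15, 17:30-19:15 (add 4h to convert from UTC-4).
Ulla ∩ Vera: 08:30-09:45, 11:00-12:15, 13:15-18:30.
Ulla ∩ Vera ∩ Dana: 08:30-09:45, 13:15-16:15, 16:30-18:30.
Ulla ∩ Vera ∩ Dana ∩ Omar: 08:30-09:30, 13:45-16:15, 16:30-16:45, 17:45-18:30.
Ulla ∩ Vera ∩ Dana ∩ Omar ∩ Carol: 08:30-09:30, 13:45-16:15, 16:30-16:45, 17:45-18:30.
Ulla ∩ Vera ∩ Dana ∩ Omar ∩ Carol ∩ Keanu: 08:30-09:30, 13:45-15:15, 17:45-18:30.
Those are the intersection windows.
The first common window of at least 90 minutes is 13:45-15:15, so the earliest start is 13:45.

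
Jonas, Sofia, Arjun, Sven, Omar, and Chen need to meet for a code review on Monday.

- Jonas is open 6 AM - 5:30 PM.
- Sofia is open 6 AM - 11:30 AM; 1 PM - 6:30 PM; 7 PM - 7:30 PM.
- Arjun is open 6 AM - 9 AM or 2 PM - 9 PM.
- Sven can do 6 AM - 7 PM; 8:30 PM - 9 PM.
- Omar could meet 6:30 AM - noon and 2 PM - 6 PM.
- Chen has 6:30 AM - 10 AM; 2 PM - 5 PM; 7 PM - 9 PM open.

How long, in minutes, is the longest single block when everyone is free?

180

Jonas ∩ Sofia: 06:00-11:30, 13:00-17:30.
Jonas ∩ Sofia ∩ Arjun: 06:00-09:00, 14:00-17:30.
Jonas ∩ Sofia ∩ Arjun ∩ Sven: 06:00-09:00, 14:00-17:30.
Jonas ∩ Sofia ∩ Arjun ∩ Sven ∩ Omar: 06:30-09:00, 14:00-17:30.
Jonas ∩ Sofia ∩ Arjun ∩ Sven ∩ Omar ∩ Chen: 06:30-09:00, 14:00-17:00.
So the common availability across everyone is 06:30-09:00, 14:00-17:00.
The longest is 14:00-17:00 at 180 minutes.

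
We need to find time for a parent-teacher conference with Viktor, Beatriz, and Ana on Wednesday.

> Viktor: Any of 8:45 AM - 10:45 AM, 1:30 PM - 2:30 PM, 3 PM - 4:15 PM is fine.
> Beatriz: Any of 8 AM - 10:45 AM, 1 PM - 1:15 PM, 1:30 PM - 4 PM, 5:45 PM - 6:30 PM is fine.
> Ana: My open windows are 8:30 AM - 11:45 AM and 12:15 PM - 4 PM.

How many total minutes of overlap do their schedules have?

Viktor ∩ Beatriz: 08:45-10:45, 13:30-14:30, 15:00-16:00.
Viktor ∩ Beatriz ∩ Ana: 08:45-10:45, 13:30-14:30, 15:00-16:00.
So the common availability across everyone is 08:45-10:45, 13:30-14:30, 15:00-16:00.
Summing the common windows: 120 + 60 + 60 = 240 minutes.

240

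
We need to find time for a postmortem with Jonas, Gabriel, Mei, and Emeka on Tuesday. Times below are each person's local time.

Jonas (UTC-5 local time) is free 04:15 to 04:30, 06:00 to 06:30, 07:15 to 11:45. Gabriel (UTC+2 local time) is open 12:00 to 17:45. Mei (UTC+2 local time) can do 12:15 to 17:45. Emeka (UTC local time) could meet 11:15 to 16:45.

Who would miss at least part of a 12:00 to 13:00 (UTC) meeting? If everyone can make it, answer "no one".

Jonas in UTC: 09:15-09:30, 11:00-11:30, 12:15-16:45 (add 5h to convert from UTC-5).
Gabriel in UTC: 10:00-15:45 (subtract 2h to convert from UTC+2).
Mei in UTC: 10:15-15:45 (subtract 2h to convert from UTC+2).
Emeka in UTC: 11:15-16:45.
Jonas: not fully free for 12:00-13:00. Gabriel: free for 12:00-13:00. Mei: free for 12:00-13:00. Emeka: free for 12:00-13:00.

Jonas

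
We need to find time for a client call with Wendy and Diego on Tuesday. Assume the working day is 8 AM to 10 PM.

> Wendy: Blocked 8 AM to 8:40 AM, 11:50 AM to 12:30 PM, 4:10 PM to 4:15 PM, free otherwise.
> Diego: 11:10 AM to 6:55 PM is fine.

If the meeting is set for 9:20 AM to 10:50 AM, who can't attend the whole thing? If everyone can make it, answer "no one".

Wendy free: 08:40-11:50, 12:30-16:10, 16:15-22:00 (invert busy blocks within the working day).
Diego free: 11:10-18:55.
Wendy: free for 09:20-10:50. Diego: not fully free for 09:20-10:50.

Diego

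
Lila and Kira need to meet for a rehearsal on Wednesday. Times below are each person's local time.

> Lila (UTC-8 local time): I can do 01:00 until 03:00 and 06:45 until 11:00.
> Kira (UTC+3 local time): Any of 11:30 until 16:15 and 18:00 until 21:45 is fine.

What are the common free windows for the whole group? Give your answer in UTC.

Lila in UTC: 09:00-11:00, 14:45-19:00 (add 8h to convert from UTC-8).
Kira in UTC: 08:30-13:15, 15:00-18:45 (subtract 3h to convert from UTC+3).
Lila ∩ Kira: 09:00-11:00, 15:00-18:45.
So the common availability across everyone is 09:00-11:00, 15:00-18:45.

09:00-11:00, 15:00-18:45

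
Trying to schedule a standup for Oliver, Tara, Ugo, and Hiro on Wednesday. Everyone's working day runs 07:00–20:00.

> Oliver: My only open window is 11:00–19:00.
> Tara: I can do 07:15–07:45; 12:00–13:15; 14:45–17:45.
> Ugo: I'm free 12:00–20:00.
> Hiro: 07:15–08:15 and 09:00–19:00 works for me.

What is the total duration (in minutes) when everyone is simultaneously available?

Oliver ∩ Tara: 12:00-13:15, 14:45-17:45.
Oliver ∩ Tara ∩ Ugo: 12:00-13:15, 14:45-17:45.
Oliver ∩ Tara ∩ Ugo ∩ Hiro: 12:00-13:15, 14:45-17:45.
Summing the common windows: 75 + 180 = 255 minutes.

255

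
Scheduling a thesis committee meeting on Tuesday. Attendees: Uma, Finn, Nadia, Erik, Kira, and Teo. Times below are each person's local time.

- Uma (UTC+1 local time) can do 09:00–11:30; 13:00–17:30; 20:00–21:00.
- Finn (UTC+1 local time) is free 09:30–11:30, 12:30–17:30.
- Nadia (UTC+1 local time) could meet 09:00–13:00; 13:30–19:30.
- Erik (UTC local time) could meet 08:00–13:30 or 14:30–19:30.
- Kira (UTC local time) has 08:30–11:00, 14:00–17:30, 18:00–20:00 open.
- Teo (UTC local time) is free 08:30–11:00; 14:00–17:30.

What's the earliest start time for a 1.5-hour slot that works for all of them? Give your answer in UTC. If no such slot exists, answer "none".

08:30

Uma in UTC: 08:00-10:30, 12:00-16:30, 19:00-20:00 (subtract 1h to convert from UTC+1).
Finn in UTC: 08:30-10:30, 11:30-16:30 (subtract 1h to convert from UTC+1).
Nadia in UTC: 08:00-12:00, 12:30-18:30 (subtract 1h to convert from UTC+1).
Erik in UTC: 08:00-13:30, 14:30-19:30.
Kira in UTC: 08:30-11:00, 14:00-17:30, 18:00-20:00.
Teo in UTC: 08:30-11:00, 14:00-17:30.
Uma ∩ Finn: 08:30-10:30, 12:00-16:30.
Uma ∩ Finn ∩ Nadia: 08:30-10:30, 12:30-16:30.
Uma ∩ Finn ∩ Nadia ∩ Erik: 08:30-10:30, 12:30-13:30, 14:30-16:30.
Uma ∩ Finn ∩ Nadia ∩ Erik ∩ Kira: 08:30-10:30, 14:30-16:30.
Uma ∩ Finn ∩ Nadia ∩ Erik ∩ Kira ∩ Teo: 08:30-10:30, 14:30-16:30.
So the common availability across everyone is 08:30-10:30, 14:30-16:30.
The first common window of at least 90 minutes is 08:30-10:30, so the earliest start is 08:30.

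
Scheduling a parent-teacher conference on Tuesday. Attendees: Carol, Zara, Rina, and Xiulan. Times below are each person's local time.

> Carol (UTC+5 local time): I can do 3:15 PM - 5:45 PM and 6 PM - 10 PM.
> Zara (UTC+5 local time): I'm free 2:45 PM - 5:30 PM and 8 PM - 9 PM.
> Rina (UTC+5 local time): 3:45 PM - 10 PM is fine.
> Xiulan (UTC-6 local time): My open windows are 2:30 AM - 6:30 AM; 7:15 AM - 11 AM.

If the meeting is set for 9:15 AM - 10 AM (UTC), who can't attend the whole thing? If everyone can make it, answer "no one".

Carol, Rina, Zara

Carol in UTC: 10:15-12:45, 13:00-17:00 (subtract 5h to convert from UTC+5).
Zara in UTC: 09:45-12:30, 15:00-16:00 (subtract 5h to convert from UTC+5).
Rina in UTC: 10:45-17:00 (subtract 5h to convert from UTC+5).
Xiulan in UTC: 08:30-12:30, 13:15-17:00 (add 6h to convert from UTC-6).
Carol: not fully free for 09:15-10:00. Zara: not fully free for 09:15-10:00. Rina: not fully free for 09:15-10:00. Xiulan: free for 09:15-10:00.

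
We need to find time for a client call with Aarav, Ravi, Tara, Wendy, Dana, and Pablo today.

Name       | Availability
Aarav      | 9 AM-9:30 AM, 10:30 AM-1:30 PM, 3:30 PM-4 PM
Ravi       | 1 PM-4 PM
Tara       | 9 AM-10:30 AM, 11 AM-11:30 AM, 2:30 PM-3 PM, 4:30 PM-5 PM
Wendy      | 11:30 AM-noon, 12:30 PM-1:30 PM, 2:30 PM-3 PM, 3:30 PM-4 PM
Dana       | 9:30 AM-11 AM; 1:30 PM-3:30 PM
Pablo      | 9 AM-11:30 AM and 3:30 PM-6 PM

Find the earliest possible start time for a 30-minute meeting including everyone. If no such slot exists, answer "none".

none

Aarav ∩ Ravi: 13:00-13:30, 15:30-16:00.
Aarav ∩ Ravi ∩ Tara: ∅.
Aarav ∩ Ravi ∩ Tara ∩ Wendy: ∅.
Aarav ∩ Ravi ∩ Tara ∩ Wendy ∩ Dana: ∅.
Aarav ∩ Ravi ∩ Tara ∩ Wendy ∩ Dana ∩ Pablo: ∅.
There is no time when everyone is free.
No common window is at least 30 minutes long.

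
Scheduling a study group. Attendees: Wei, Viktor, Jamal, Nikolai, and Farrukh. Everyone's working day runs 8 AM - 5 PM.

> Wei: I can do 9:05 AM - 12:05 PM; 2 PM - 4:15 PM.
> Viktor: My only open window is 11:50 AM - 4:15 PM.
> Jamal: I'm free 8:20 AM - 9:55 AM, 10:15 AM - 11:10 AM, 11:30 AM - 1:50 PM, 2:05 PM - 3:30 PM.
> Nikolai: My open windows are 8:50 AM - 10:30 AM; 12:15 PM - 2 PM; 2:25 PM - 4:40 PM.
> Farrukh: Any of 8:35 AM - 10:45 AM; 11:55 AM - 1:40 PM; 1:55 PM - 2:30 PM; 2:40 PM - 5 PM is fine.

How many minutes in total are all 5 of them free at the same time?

55

Wei ∩ Viktor: 11:50-12:05, 14:00-16:15.
Wei ∩ Viktor ∩ Jamal: 11:50-12:05, 14:05-15:30.
Wei ∩ Viktor ∩ Jamal ∩ Nikolai: 14:25-15:30.
Wei ∩ Viktor ∩ Jamal ∩ Nikolai ∩ Farrukh: 14:25-14:30, 14:40-15:30.
Summing the common windows: 5 + 50 = 55 minutes.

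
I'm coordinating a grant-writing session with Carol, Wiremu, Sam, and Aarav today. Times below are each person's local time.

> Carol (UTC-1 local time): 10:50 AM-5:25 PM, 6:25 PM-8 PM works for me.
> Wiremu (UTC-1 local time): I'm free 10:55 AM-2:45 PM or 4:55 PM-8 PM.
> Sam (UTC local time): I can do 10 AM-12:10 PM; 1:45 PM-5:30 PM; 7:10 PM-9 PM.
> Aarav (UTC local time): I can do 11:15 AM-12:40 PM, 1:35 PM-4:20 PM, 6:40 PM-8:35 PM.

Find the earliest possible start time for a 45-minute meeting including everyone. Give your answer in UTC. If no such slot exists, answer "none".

13:45

Carol in UTC: 11:50-18:25, 19:25-21:00 (add 1h to convert from UTC-1).
Wiremu in UTC: 11:55-15:45, 17:55-21:00 (add 1h to convert from UTC-1).
Sam in UTC: 10:00-12:10, 13:45-17:30, 19:10-21:00.
Aarav in UTC: 11:15-12:40, 13:35-16:20, 18:40-20:35.
Carol ∩ Wiremu: 11:55-15:45, 17:55-18:25, 19:25-21:00.
Carol ∩ Wiremu ∩ Sam: 11:55-12:10, 13:45-15:45, 19:25-21:00.
Carol ∩ Wiremu ∩ Sam ∩ Aarav: 11:55-12:10, 13:45-15:45, 19:25-20:35.
So the common availability across everyone is 11:55-12:10, 13:45-15:45, 19:25-20:35.
The first common window of at least 45 minutes is 13:45-15:45, so the earliest start is 13:45.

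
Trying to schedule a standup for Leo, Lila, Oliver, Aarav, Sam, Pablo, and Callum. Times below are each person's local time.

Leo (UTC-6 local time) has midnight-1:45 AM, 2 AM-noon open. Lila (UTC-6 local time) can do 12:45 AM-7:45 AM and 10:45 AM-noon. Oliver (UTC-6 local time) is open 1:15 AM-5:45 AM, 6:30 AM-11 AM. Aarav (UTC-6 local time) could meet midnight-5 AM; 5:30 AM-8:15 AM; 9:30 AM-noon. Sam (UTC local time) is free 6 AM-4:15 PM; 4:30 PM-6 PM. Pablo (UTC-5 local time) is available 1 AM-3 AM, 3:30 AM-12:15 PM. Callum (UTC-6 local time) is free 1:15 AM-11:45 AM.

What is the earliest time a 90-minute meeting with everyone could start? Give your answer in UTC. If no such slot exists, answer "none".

08:30

Leo in UTC: 06:00-07:45, 08:00-18:00 (add 6h to convert from UTC-6).
Lila in UTC: 06:45-13:45, 16:45-18:00 (add 6h to convert from UTC-6).
Oliver in UTC: 07:15-11:45, 12:30-17:00 (add 6h to convert from UTC-6).
Aarav in UTC: 06:00-11:00, 11:30-14:15, 15:30-18:00 (add 6h to convert from UTC-6).
Sam in UTC: 06:00-16:15, 16:30-18:00.
Pablo in UTC: 06:00-08:00, 08:30-17:15 (add 5h to convert from UTC-5).
Callum in UTC: 07:15-17:45 (add 6h to convert from UTC-6).
Leo ∩ Lila: 06:45-07:45, 08:00-13:45, 16:45-18:00.
Leo ∩ Lila ∩ Oliver: 07:15-07:45, 08:00-11:45, 12:30-13:45, 16:45-17:00.
Leo ∩ Lila ∩ Oliver ∩ Aarav: 07:15-07:45, 08:00-11:00, 11:30-11:45, 12:30-13:45, 16:45-17:00.
Leo ∩ Lila ∩ Oliver ∩ Aarav ∩ Sam: 07:15-07:45, 08:00-11:00, 11:30-11:45, 12:30-13:45, 16:45-17:00.
Leo ∩ Lila ∩ Oliver ∩ Aarav ∩ Sam ∩ Pablo: 07:15-07:45, 08:30-11:00, 11:30-11:45, 12:30-13:45, 16:45-17:00.
Leo ∩ Lila ∩ Oliver ∩ Aarav ∩ Sam ∩ Pablo ∩ Callum: 07:15-07:45, 08:30-11:00, 11:30-11:45, 12:30-13:45, 16:45-17:00.
The first common window of at least 90 minutes is 08:30-11:00, so the earliest start is 08:30.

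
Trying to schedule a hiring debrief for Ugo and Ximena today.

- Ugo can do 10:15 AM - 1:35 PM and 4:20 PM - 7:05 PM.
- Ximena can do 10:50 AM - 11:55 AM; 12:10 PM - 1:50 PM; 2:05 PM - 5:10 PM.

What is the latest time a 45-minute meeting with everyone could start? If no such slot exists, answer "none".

16:25

Ugo ∩ Ximena: 10:50-11:55, 12:10-13:35, 16:20-17:10.
Those are the intersection windows.
The last common window of at least 45 minutes is 16:20-17:10; a 45-minute meeting can start as late as 16:25 and still end by 17:10.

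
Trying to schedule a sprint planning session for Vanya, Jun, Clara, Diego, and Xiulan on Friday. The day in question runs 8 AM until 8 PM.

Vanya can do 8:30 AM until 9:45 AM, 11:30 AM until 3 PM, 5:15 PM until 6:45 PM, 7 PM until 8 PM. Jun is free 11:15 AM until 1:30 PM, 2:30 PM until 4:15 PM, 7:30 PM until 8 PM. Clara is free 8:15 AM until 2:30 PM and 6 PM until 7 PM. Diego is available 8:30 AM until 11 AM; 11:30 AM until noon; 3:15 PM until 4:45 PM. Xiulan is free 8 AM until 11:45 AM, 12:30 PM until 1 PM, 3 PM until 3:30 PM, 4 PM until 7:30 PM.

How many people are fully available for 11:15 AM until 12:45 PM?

Jun and Clara can make the full 11:15-12:45 slot — that's 2.

2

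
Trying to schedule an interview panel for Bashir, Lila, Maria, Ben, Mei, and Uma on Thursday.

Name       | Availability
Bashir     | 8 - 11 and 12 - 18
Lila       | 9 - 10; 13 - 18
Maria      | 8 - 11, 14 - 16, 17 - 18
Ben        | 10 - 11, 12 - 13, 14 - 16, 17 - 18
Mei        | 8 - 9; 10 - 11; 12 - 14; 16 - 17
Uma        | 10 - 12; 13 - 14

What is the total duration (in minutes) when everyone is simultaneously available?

0

Bashir ∩ Lila: 09:00-10:00, 13:00-18:00.
Bashir ∩ Lila ∩ Maria: 09:00-10:00, 14:00-16:00, 17:00-18:00.
Bashir ∩ Lila ∩ Maria ∩ Ben: 14:00-16:00, 17:00-18:00.
Bashir ∩ Lila ∩ Maria ∩ Ben ∩ Mei: ∅.
Bashir ∩ Lila ∩ Maria ∩ Ben ∩ Mei ∩ Uma: ∅.
There is no time when everyone is free.
There is no common window, so the total is 0 minutes.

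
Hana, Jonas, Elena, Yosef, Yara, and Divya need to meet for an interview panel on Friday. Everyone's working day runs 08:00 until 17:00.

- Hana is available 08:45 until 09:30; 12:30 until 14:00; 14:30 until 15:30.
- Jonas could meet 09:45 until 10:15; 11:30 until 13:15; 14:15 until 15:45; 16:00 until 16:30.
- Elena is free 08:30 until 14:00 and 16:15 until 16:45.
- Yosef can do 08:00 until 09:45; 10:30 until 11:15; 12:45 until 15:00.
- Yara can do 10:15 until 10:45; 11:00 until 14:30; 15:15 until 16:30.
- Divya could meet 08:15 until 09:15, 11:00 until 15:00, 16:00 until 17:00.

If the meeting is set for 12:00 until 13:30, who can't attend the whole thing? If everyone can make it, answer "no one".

Hana, Jonas, Yosef

Hana: not fully free for 12:00-13:30. Jonas: not fully free for 12:00-13:30. Elena: free for 12:00-13:30. Yosef: not fully free for 12:00-13:30. Yara: free for 12:00-13:30. Divya: free for 12:00-13:30.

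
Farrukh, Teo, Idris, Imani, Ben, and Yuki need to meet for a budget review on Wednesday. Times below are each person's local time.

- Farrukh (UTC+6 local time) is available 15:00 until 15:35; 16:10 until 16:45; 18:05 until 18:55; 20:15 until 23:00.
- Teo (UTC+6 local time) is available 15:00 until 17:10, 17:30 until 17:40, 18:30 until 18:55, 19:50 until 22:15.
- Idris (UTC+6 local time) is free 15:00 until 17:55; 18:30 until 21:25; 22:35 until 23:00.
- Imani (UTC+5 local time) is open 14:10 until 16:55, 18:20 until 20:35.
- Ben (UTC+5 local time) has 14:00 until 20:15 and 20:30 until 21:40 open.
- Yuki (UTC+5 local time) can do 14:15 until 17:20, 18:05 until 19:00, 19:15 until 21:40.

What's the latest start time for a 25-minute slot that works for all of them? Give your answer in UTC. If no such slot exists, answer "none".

14:50

Farrukh in UTC: 09:00-09:35, 10:10-10:45, 12:05-12:55, 14:15-17:00 (subtract 6h to convert from UTC+6).
Teo in UTC: 09:00-11:10, 11:30-11:40, 12:30-12:55, 13:50-16:15 (subtract 6h to convert from UTC+6).
Idris in UTC: 09:00-11:55, 12:30-15:25, 16:35-17:00 (subtract 6h to convert from UTC+6).
Imani in UTC: 09:10-11:55, 13:20-15:35 (subtract 5h to convert from UTC+5).
Ben in UTC: 09:00-15:15, 15:30-16:40 (subtract 5h to convert from UTC+5).
Yuki in UTC: 09:15-12:20, 13:05-14:00, 14:15-16:40 (subtract 5h to convert from UTC+5).
Farrukh ∩ Teo: 09:00-09:35, 10:10-10:45, 12:30-12:55, 14:15-16:15.
Farrukh ∩ Teo ∩ Idris: 09:00-09:35, 10:10-10:45, 12:30-12:55, 14:15-15:25.
Farrukh ∩ Teo ∩ Idris ∩ Imani: 09:10-09:35, 10:10-10:45, 14:15-15:25.
Farrukh ∩ Teo ∩ Idris ∩ Imani ∩ Ben: 09:10-09:35, 10:10-10:45, 14:15-15:15.
Farrukh ∩ Teo ∩ Idris ∩ Imani ∩ Ben ∩ Yuki: 09:15-09:35, 10:10-10:45, 14:15-15:15.
The last common window of at least 25 minutes is 14:15-15:15; a 25-minute meeting can start as late as 14:50 and still end by 15:15.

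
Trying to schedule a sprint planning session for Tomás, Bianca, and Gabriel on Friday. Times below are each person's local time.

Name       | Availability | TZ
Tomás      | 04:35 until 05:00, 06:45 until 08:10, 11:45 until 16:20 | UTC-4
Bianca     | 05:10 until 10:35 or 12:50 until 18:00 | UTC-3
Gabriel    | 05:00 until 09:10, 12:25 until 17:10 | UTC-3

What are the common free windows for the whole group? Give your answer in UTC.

08:35-09:00, 10:45-12:10, 15:50-20:10

Tomás in UTC: 08:35-09:00, 10:45-12:10, 15:45-20:20 (add 4h to convert from UTC-4).
Bianca in UTC: 08:10-13:35, 15:50-21:00 (add 3h to convert from UTC-3).
Gabriel in UTC: 08:00-12:10, 15:25-20:10 (add 3h to convert from UTC-3).
Tomás ∩ Bianca: 08:35-09:00, 10:45-12:10, 15:50-20:20.
Tomás ∩ Bianca ∩ Gabriel: 08:35-09:00, 10:45-12:10, 15:50-20:10.
So the common availability across everyone is 08:35-09:00, 10:45-12:10, 15:50-20:10.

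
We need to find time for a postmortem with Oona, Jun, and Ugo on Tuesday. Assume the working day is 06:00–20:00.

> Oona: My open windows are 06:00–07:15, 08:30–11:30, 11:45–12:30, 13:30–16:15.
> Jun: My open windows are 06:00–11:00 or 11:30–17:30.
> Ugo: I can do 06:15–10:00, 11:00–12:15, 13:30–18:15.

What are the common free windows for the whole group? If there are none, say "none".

06:15-07:15, 08:30-10:00, 11:45-12:15, 13:30-16:15

Oona ∩ Jun: 06:00-07:15, 08:30-11:00, 11:45-12:30, 13:30-16:15.
Oona ∩ Jun ∩ Ugo: 06:15-07:15, 08:30-10:00, 11:45-12:15, 13:30-16:15.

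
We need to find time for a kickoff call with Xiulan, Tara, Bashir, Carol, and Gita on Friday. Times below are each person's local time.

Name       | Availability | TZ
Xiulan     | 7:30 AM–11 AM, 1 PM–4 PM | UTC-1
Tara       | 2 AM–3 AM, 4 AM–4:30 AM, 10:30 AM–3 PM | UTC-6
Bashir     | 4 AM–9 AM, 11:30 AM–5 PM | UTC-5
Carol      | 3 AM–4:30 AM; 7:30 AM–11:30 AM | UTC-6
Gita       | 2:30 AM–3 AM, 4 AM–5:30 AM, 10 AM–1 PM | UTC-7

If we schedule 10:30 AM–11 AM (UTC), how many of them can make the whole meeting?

2

Xiulan in UTC: 08:30-12:00, 14:00-17:00 (add 1h to convert from UTC-1).
Tara in UTC: 08:00-09:00, 10:00-10:30, 16:30-21:00 (add 6h to convert from UTC-6).
Bashir in UTC: 09:00-14:00, 16:30-22:00 (add 5h to convert from UTC-5).
Carol in UTC: 09:00-10:30, 13:30-17:30 (add 6h to convert from UTC-6).
Gita in UTC: 09:30-10:00, 11:00-12:30, 17:00-20:00 (add 7h to convert from UTC-7).
Xiulan and Bashir can make the full 10:30-11:00 slot — that's 2.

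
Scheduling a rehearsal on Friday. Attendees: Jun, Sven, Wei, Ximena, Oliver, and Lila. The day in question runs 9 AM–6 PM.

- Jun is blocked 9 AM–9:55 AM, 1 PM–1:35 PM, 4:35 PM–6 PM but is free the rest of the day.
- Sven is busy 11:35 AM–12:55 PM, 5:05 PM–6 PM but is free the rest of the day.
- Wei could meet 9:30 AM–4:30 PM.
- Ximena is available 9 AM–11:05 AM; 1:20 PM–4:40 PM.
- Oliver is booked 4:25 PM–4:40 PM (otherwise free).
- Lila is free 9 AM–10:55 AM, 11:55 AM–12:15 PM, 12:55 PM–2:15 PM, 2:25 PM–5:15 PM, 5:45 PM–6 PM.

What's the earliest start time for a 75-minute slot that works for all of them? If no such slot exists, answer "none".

Jun free: 09:55-13:00, 13:35-16:35 (invert busy blocks within the working day).
Sven free: 09:00-11:35, 12:55-17:05 (invert busy blocks within the working day).
Wei free: 09:30-16:30.
Ximena free: 09:00-11:05, 13:20-16:40.
Oliver free: 09:00-16:25, 16:40-18:00 (invert busy blocks within the working day).
Lila free: 09:00-10:55, 11:55-12:15, 12:55-14:15, 14:25-17:15, 17:45-18:00.
Jun ∩ Sven: 09:55-11:35, 12:55-13:00, 13:35-16:35.
Jun ∩ Sven ∩ Wei: 09:55-11:35, 12:55-13:00, 13:35-16:30.
Jun ∩ Sven ∩ Wei ∩ Ximena: 09:55-11:05, 13:35-16:30.
Jun ∩ Sven ∩ Wei ∩ Ximena ∩ Oliver: 09:55-11:05, 13:35-16:25.
Jun ∩ Sven ∩ Wei ∩ Ximena ∩ Oliver ∩ Lila: 09:55-10:55, 13:35-14:15, 14:25-16:25.
The first common window of at least 75 minutes is 14:25-16:25, so the earliest start is 14:25.

14:25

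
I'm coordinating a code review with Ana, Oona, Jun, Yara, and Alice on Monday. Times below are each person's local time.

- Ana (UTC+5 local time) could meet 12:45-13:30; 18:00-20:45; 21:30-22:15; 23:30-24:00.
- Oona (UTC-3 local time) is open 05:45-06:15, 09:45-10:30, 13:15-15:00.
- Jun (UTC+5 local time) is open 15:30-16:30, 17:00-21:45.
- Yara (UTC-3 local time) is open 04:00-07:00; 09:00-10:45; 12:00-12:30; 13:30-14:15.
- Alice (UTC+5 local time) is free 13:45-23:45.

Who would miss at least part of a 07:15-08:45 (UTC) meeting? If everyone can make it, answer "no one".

Ana in UTC: 07:45-08:30, 13:00-15:45, 16:30-17:15, 18:30-19:00 (subtract 5h to convert from UTC+5).
Oona in UTC: 08:45-09:15, 12:45-13:30, 16:15-18:00 (add 3h to convert from UTC-3).
Jun in UTC: 10:30-11:30, 12:00-16:45 (subtract 5h to convert from UTC+5).
Yara in UTC: 07:00-10:00, 12:00-13:45, 15:00-15:30, 16:30-17:15 (add 3h to convert from UTC-3).
Alice in UTC: 08:45-18:45 (subtract 5h to convert from UTC+5).
Ana: not fully free for 07:15-08:45. Oona: not fully free for 07:15-08:45. Jun: not fully free for 07:15-08:45. Yara: free for 07:15-08:45. Alice: not fully free for 07:15-08:45.

Alice, Ana, Jun, Oona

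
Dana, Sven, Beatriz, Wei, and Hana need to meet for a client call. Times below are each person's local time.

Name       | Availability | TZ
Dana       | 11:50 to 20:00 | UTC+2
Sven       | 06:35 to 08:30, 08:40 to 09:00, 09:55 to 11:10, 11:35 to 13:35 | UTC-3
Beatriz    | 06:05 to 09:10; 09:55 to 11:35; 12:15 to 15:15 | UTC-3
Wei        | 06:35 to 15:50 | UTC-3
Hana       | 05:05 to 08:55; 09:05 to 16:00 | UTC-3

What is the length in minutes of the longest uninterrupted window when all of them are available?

100

Dana in UTC: 09:50-18:00 (subtract 2h to convert from UTC+2).
Sven in UTC: 09:35-11:30, 11:40-12:00, 12:55-14:10, 14:35-16:35 (add 3h to convert from UTC-3).
Beatriz in UTC: 09:05-12:10, 12:55-14:35, 15:15-18:15 (add 3h to convert from UTC-3).
Wei in UTC: 09:35-18:50 (add 3h to convert from UTC-3).
Hana in UTC: 08:05-11:55, 12:05-19:00 (add 3h to convert from UTC-3).
Dana ∩ Sven: 09:50-11:30, 11:40-12:00, 12:55-14:10, 14:35-16:35.
Dana ∩ Sven ∩ Beatriz: 09:50-11:30, 11:40-12:00, 12:55-14:10, 15:15-16:35.
Dana ∩ Sven ∩ Beatriz ∩ Wei: 09:50-11:30, 11:40-12:00, 12:55-14:10, 15:15-16:35.
Dana ∩ Sven ∩ Beatriz ∩ Wei ∩ Hana: 09:50-11:30, 11:40-11:55, 12:55-14:10, 15:15-16:35.
The longest is 09:50-11:30 at 100 minutes.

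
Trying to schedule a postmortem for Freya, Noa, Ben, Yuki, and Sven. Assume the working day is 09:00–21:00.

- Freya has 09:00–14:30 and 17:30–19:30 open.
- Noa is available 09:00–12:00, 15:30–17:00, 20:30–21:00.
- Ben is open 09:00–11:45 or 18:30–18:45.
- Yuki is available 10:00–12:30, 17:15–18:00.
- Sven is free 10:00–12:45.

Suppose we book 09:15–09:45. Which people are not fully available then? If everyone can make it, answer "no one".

Sven, Yuki

Freya: free for 09:15-09:45. Noa: free for 09:15-09:45. Ben: free for 09:15-09:45. Yuki: not fully free for 09:15-09:45. Sven: not fully free for 09:15-09:45.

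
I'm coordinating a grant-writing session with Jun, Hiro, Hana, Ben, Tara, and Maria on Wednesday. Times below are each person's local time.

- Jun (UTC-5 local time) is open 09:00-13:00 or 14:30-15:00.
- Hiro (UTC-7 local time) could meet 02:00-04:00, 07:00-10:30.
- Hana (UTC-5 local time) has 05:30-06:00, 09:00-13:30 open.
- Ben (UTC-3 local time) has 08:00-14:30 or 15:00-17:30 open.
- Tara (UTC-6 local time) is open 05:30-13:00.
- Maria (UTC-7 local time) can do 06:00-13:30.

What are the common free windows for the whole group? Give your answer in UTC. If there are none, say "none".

Jun in UTC: 14:00-18:00, 19:30-20:00 (add 5h to convert from UTC-5).
Hiro in UTC: 09:00-11:00, 14:00-17:30 (add 7h to convert from UTC-7).
Hana in UTC: 10:30-11:00, 14:00-18:30 (add 5h to convert from UTC-5).
Ben in UTC: 11:00-17:30, 18:00-20:30 (add 3h to convert from UTC-3).
Tara in UTC: 11:30-19:00 (add 6h to convert from UTC-6).
Maria in UTC: 13:00-20:30 (add 7h to convert from UTC-7).
Jun ∩ Hiro: 14:00-17:30.
Jun ∩ Hiro ∩ Hana: 14:00-17:30.
Jun ∩ Hiro ∩ Hana ∩ Ben: 14:00-17:30.
Jun ∩ Hiro ∩ Hana ∩ Ben ∩ Tara: 14:00-17:30.
Jun ∩ Hiro ∩ Hana ∩ Ben ∩ Tara ∩ Maria: 14:00-17:30.
Those are the intersection windows.

14:00-17:30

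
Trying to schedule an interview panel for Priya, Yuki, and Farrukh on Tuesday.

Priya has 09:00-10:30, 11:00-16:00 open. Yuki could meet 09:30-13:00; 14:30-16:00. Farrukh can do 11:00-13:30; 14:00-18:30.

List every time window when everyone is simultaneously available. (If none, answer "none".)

11:00-13:00, 14:30-16:00

Priya ∩ Yuki: 09:30-10:30, 11:00-13:00, 14:30-16:00.
Priya ∩ Yuki ∩ Farrukh: 11:00-13:00, 14:30-16:00.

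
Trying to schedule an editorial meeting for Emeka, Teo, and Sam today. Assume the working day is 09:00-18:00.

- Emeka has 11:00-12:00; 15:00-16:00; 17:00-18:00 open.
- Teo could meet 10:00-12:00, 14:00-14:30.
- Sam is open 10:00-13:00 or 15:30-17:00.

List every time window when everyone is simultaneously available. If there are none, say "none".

Emeka ∩ Teo: 11:00-12:00.
Emeka ∩ Teo ∩ Sam: 11:00-12:00.

11:00-12:00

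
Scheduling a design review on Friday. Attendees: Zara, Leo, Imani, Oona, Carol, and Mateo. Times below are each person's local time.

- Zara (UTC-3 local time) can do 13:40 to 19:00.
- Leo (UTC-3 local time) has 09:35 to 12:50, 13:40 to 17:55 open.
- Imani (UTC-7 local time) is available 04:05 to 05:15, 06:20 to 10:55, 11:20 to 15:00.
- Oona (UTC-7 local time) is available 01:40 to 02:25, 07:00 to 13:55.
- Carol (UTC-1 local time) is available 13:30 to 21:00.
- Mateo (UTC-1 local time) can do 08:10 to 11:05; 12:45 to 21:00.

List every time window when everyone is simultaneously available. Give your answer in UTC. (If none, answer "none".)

16:40-17:55, 18:20-20:55

Zara in UTC: 16:40-22:00 (add 3h to convert from UTC-3).
Leo in UTC: 12:35-15:50, 16:40-20:55 (add 3h to convert from UTC-3).
Imani in UTC: 11:05-12:15, 13:20-17:55, 18:20-22:00 (add 7h to convert from UTC-7).
Oona in UTC: 08:40-09:25, 14:00-20:55 (add 7h to convert from UTC-7).
Carol in UTC: 14:30-22:00 (add 1h to convert from UTC-1).
Mateo in UTC: 09:10-12:05, 13:45-22:00 (add 1h to convert from UTC-1).
Zara ∩ Leo: 16:40-20:55.
Zara ∩ Leo ∩ Imani: 16:40-17:55, 18:20-20:55.
Zara ∩ Leo ∩ Imani ∩ Oona: 16:40-17:55, 18:20-20:55.
Zara ∩ Leo ∩ Imani ∩ Oona ∩ Carol: 16:40-17:55, 18:20-20:55.
Zara ∩ Leo ∩ Imani ∩ Oona ∩ Carol ∩ Mateo: 16:40-17:55, 18:20-20:55.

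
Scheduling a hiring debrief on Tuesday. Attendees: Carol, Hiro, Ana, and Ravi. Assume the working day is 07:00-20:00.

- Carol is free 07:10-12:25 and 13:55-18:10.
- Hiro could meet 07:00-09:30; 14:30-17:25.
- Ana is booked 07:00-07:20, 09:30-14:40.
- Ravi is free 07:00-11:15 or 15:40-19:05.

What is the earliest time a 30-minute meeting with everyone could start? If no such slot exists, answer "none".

Carol free: 07:10-12:25, 13:55-18:10.
Hiro free: 07:00-09:30, 14:30-17:25.
Ana free: 07:20-09:30, 14:40-20:00 (invert busy blocks within the working day).
Ravi free: 07:00-11:15, 15:40-19:05.
Carol ∩ Hiro: 07:10-09:30, 14:30-17:25.
Carol ∩ Hiro ∩ Ana: 07:20-09:30, 14:40-17:25.
Carol ∩ Hiro ∩ Ana ∩ Ravi: 07:20-09:30, 15:40-17:25.
So the common availability across everyone is 07:20-09:30, 15:40-17:25.
The first common window of at least 30 minutes is 07:20-09:30, so the earliest start is 07:20.

07:20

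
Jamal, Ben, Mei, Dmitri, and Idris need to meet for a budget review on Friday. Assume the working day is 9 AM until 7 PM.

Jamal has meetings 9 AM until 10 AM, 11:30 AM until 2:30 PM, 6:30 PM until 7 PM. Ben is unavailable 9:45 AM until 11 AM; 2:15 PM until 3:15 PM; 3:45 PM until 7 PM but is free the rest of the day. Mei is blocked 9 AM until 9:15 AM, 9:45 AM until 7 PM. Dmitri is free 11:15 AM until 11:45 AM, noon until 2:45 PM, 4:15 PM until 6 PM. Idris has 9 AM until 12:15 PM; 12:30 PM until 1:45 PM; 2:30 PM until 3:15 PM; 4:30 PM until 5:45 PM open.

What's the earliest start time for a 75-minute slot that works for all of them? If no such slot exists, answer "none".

Jamal free: 10:00-11:30, 14:30-18:30 (invert busy blocks within the working day).
Ben free: 09:00-09:45, 11:00-14:15, 15:15-15:45 (invert busy blocks within the working day).
Mei free: 09:15-09:45 (invert busy blocks within the working day).
Dmitri free: 11:15-11:45, 12:00-14:45, 16:15-18:00.
Idris free: 09:00-12:15, 12:30-13:45, 14:30-15:15, 16:30-17:45.
Jamal ∩ Ben: 11:00-11:30, 15:15-15:45.
Jamal ∩ Ben ∩ Mei: ∅.
Jamal ∩ Ben ∩ Mei ∩ Dmitri: ∅.
Jamal ∩ Ben ∩ Mei ∩ Dmitri ∩ Idris: ∅.
There is no time when everyone is free.
No common window is at least 75 minutes long.

none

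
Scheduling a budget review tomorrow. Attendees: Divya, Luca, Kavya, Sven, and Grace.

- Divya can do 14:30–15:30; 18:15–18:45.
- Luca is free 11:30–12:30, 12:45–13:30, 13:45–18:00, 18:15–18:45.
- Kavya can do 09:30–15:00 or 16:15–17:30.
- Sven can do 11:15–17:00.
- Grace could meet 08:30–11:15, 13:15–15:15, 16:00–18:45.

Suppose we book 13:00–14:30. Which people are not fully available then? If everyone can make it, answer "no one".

Divya, Grace, Luca

Divya: not fully free for 13:00-14:30. Luca: not fully free for 13:00-14:30. Kavya: free for 13:00-14:30. Sven: free for 13:00-14:30. Grace: not fully free for 13:00-14:30.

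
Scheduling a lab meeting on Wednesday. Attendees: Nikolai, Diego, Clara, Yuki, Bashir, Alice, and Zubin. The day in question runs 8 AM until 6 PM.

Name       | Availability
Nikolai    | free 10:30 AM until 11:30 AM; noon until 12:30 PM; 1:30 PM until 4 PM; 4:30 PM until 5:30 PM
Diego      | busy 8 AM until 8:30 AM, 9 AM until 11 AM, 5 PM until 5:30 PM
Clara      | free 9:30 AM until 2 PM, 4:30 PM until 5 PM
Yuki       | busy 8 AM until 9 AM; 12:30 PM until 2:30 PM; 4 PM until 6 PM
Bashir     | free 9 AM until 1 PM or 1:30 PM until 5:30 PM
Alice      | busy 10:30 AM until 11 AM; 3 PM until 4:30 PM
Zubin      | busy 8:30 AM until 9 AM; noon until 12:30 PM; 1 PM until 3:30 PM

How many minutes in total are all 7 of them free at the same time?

30

Nikolai free: 10:30-11:30, 12:00-12:30, 13:30-16:00, 16:30-17:30.
Diego free: 08:30-09:00, 11:00-17:00, 17:30-18:00 (invert busy blocks within the working day).
Clara free: 09:30-14:00, 16:30-17:00.
Yuki free: 09:00-12:30, 14:30-16:00 (invert busy blocks within the working day).
Bashir free: 09:00-13:00, 13:30-17:30.
Alice free: 08:00-10:30, 11:00-15:00, 16:30-18:00 (invert busy blocks within the working day).
Zubin free: 08:00-08:30, 09:00-12:00, 12:30-13:00, 15:30-18:00 (invert busy blocks within the working day).
Nikolai ∩ Diego: 11:00-11:30, 12:00-12:30, 13:30-16:00, 16:30-17:00.
Nikolai ∩ Diego ∩ Clara: 11:00-11:30, 12:00-12:30, 13:30-14:00, 16:30-17:00.
Nikolai ∩ Diego ∩ Clara ∩ Yuki: 11:00-11:30, 12:00-12:30.
Nikolai ∩ Diego ∩ Clara ∩ Yuki ∩ Bashir: 11:00-11:30, 12:00-12:30.
Nikolai ∩ Diego ∩ Clara ∩ Yuki ∩ Bashir ∩ Alice: 11:00-11:30, 12:00-12:30.
Nikolai ∩ Diego ∩ Clara ∩ Yuki ∩ Bashir ∩ Alice ∩ Zubin: 11:00-11:30.
So the common availability across everyone is 11:00-11:30.
That's a single block of 30 minutes.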